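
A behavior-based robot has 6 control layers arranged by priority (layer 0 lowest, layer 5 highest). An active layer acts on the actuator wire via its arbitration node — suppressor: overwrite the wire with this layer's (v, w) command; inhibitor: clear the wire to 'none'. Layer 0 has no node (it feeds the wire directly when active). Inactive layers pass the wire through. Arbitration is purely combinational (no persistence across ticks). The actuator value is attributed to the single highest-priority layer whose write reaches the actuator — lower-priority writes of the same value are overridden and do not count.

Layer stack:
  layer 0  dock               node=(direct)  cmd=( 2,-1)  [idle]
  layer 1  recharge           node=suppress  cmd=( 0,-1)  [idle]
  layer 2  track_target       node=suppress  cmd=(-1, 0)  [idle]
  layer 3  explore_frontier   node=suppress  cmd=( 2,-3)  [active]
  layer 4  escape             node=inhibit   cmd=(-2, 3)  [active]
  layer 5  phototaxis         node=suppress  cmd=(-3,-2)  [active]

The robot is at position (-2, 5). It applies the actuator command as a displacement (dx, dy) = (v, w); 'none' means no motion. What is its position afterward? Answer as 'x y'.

-5 3

L0 dock: idle → wire = none
L1 recharge: idle → wire stays none
L2 track_target: idle → wire stays none
L3 explore_frontier: active, suppressor → wire = (2, -3)
L4 escape: active, inhibitor → wire = none
L5 phototaxis: active, suppressor → wire = (-3, -2)
actuator = (-3, -2)
position: (-2, 5) + (-3, -2) = (-5, 3)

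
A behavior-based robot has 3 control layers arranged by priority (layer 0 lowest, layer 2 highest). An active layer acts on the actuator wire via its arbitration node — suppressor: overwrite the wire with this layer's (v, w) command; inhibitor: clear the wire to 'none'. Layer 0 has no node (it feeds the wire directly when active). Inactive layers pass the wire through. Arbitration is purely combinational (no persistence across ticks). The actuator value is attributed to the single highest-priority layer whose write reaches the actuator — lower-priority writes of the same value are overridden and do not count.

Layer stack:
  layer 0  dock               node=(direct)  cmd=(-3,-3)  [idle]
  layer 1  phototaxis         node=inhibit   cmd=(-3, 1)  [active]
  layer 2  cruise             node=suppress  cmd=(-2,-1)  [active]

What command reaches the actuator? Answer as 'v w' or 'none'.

[0] dock off; wire := none
[1] phototaxis on (inhibit); wire := none
[2] cruise on (suppress); wire := (-2, -1)
output (-2, -1)

-2 -1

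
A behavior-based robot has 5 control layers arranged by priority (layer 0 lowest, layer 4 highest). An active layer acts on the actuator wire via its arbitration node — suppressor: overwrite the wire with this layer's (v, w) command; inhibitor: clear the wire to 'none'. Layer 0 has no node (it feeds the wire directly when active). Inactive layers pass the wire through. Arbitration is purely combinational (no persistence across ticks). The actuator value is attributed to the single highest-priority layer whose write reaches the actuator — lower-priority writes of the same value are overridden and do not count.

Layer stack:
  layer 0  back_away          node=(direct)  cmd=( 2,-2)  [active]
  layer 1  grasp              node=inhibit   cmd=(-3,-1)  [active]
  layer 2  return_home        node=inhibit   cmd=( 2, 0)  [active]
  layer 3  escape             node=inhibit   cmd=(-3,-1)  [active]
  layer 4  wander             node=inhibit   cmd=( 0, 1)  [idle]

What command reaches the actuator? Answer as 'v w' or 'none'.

layer 0 (back_away) active — direct: (2, -2)
layer 1 (grasp) active — inhibits: none
layer 2 (return_home) active — inhibits: none
layer 3 (escape) active — inhibits: none
layer 4 (wander) idle — unchanged: none
→ actuator none

none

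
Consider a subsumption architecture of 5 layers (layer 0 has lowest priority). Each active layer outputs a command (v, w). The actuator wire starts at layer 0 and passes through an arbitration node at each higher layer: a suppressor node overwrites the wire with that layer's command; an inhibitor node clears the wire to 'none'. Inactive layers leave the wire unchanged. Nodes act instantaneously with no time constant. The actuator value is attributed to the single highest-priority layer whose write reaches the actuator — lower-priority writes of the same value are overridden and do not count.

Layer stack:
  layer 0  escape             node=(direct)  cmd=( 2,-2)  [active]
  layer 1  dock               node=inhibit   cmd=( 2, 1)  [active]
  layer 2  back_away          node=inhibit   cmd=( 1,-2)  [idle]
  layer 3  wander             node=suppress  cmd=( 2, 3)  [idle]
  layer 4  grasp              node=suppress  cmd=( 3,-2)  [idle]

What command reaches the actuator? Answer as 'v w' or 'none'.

none

[0] escape on; wire := (2, -2)
[1] dock on (inhibit); wire := none
[2] back_away off; pass none
[3] wander off; pass none
[4] grasp off; pass none
output none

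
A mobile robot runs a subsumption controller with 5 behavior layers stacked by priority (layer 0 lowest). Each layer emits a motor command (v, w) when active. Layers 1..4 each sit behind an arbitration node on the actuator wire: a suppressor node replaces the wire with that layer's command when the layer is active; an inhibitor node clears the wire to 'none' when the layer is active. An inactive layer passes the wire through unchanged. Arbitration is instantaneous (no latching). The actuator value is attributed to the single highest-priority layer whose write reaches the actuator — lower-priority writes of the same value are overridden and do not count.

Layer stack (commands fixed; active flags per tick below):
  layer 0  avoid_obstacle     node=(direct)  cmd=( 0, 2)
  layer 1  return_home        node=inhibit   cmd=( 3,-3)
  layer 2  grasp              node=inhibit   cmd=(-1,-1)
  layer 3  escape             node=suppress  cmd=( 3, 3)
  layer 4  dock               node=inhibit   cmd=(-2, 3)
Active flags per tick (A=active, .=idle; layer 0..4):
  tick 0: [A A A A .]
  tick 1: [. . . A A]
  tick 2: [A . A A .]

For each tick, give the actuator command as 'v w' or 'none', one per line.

tick 0:
  [0] avoid_obstacle on; wire := (0, 2)
  [1] return_home on (inhibit); wire := none
  [2] grasp on (inhibit); wire := none
  [3] escape on (suppress); wire := (3, 3)
  [4] dock off; pass (3, 3)
  output (3, 3)
tick 1:
  [0] avoid_obstacle off; wire := none
  [1] return_home off; pass none
  [2] grasp off; pass none
  [3] escape on (suppress); wire := (3, 3)
  [4] dock on (inhibit); wire := none
  output none
tick 2:
  [0] avoid_obstacle on; wire := (0, 2)
  [1] return_home off; pass (0, 2)
  [2] grasp on (inhibit); wire := none
  [3] escape on (suppress); wire := (3, 3)
  [4] dock off; pass (3, 3)
  output (3, 3)

3 3
none
3 3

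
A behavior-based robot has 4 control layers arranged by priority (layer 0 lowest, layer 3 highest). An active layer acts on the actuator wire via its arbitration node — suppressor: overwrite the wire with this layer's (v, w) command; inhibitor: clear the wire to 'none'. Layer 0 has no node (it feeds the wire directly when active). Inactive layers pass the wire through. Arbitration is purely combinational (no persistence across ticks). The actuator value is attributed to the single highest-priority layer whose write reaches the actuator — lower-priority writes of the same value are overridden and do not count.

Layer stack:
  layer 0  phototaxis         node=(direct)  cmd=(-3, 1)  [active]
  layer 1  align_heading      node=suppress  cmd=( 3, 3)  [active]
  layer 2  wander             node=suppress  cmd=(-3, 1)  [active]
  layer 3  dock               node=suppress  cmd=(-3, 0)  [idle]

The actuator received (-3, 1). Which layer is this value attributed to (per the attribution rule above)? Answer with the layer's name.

wander

[0] phototaxis on; wire := (-3, 1)
[1] align_heading on (suppress); wire := (3, 3)
[2] wander on (suppress); wire := (-3, 1)
[3] dock off; pass (-3, 1)
output (-3, 1)
last writer: layer 2 = wander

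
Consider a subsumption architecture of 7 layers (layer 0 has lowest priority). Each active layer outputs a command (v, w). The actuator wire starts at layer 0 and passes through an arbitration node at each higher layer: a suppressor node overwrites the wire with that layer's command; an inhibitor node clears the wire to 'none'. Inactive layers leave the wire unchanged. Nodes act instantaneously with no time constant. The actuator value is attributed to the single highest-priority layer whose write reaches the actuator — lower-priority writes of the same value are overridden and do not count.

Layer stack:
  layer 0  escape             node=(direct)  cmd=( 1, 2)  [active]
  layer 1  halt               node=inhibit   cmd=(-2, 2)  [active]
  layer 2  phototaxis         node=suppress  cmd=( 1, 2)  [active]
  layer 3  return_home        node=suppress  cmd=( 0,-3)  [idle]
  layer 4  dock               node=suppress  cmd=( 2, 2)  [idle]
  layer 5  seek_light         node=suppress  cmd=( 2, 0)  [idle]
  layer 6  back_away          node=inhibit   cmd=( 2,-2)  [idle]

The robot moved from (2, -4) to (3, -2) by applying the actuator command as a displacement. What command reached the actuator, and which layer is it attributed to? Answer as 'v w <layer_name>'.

displacement = (3, -2) − (2, -4) = (1, 2)
[0] escape on; wire := (1, 2)
[1] halt on (inhibit); wire := none
[2] phototaxis on (suppress); wire := (1, 2)
[3] return_home off; pass (1, 2)
[4] dock off; pass (1, 2)
[5] seek_light off; pass (1, 2)
[6] back_away off; pass (1, 2)
output (1, 2) — from layer 2 (phototaxis)

1 2 phototaxis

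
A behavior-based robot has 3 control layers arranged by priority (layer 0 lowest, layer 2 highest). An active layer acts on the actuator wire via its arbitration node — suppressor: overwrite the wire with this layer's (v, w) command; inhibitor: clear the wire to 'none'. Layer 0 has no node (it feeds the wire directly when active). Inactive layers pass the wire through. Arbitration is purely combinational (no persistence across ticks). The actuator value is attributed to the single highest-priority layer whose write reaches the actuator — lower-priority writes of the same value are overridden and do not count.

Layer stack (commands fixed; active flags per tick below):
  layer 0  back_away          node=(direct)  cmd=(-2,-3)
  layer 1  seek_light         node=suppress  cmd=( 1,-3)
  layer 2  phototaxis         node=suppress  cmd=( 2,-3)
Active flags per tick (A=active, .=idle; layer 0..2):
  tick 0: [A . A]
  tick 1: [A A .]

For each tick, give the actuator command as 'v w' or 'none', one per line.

2 -3
1 -3

tick 0:
  [0] back_away on; wire := (-2, -3)
  [1] seek_light off; pass (-2, -3)
  [2] phototaxis on (suppress); wire := (2, -3)
  output (2, -3)
tick 1:
  [0] back_away on; wire := (-2, -3)
  [1] seek_light on (suppress); wire := (1, -3)
  [2] phototaxis off; pass (1, -3)
  output (1, -3)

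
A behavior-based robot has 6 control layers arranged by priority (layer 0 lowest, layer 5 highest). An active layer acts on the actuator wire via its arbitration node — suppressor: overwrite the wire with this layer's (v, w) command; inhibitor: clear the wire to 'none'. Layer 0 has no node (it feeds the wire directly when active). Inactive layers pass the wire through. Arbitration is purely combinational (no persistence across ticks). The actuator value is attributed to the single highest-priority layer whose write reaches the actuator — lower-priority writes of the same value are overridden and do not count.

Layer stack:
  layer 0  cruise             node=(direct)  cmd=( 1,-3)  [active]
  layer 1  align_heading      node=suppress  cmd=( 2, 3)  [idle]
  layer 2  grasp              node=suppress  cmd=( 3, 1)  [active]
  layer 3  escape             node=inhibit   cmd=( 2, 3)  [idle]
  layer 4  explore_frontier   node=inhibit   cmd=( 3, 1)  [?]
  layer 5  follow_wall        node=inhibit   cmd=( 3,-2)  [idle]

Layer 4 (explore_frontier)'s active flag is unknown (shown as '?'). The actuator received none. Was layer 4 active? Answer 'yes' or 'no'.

yes

If layer 4 is active=yes:
  actuator would be none
If layer 4 is active=no:
  actuator would be (3, 1)
Observed none, so layer 4 was active.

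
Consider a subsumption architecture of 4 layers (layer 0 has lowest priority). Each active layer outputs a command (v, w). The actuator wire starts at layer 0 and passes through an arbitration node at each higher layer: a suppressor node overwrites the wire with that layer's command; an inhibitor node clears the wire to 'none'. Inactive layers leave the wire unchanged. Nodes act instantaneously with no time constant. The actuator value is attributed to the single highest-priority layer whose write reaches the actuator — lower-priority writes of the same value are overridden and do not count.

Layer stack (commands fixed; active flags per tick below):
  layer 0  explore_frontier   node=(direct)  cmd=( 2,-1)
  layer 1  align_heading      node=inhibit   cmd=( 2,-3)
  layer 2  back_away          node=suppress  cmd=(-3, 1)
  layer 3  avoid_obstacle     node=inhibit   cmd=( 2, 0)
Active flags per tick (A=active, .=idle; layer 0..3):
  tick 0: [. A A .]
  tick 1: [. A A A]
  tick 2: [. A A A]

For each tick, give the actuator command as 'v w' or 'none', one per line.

tick 0:
  L0 explore_frontier: idle → wire = none
  L1 align_heading: active, inhibitor → wire = none
  L2 back_away: active, suppressor → wire = (-3, 1)
  L3 avoid_obstacle: idle → wire stays (-3, 1)
  actuator = (-3, 1)
tick 1:
  L0 explore_frontier: idle → wire = none
  L1 align_heading: active, inhibitor → wire = none
  L2 back_away: active, suppressor → wire = (-3, 1)
  L3 avoid_obstacle: active, inhibitor → wire = none
  actuator = none
tick 2:
  L0 explore_frontier: idle → wire = none
  L1 align_heading: active, inhibitor → wire = none
  L2 back_away: active, suppressor → wire = (-3, 1)
  L3 avoid_obstacle: active, inhibitor → wire = none
  actuator = none

-3 1
none
none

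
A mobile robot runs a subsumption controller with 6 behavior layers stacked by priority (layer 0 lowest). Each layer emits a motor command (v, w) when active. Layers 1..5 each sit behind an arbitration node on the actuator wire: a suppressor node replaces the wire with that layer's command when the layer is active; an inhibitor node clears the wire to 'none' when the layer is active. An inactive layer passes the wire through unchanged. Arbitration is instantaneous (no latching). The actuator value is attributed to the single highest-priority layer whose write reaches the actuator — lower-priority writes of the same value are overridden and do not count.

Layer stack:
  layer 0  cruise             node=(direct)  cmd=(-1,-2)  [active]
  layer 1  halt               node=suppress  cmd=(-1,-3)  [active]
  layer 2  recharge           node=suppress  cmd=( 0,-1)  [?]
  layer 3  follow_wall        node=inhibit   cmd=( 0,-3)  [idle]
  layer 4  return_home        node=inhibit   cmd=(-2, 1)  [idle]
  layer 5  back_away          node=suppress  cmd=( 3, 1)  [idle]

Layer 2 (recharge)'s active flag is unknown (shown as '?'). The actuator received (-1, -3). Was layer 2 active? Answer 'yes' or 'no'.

If layer 2 is active=yes:
  actuator would be (0, -1)
If layer 2 is active=no:
  actuator would be (-1, -3)
Observed (-1, -3), so layer 2 was idle.

no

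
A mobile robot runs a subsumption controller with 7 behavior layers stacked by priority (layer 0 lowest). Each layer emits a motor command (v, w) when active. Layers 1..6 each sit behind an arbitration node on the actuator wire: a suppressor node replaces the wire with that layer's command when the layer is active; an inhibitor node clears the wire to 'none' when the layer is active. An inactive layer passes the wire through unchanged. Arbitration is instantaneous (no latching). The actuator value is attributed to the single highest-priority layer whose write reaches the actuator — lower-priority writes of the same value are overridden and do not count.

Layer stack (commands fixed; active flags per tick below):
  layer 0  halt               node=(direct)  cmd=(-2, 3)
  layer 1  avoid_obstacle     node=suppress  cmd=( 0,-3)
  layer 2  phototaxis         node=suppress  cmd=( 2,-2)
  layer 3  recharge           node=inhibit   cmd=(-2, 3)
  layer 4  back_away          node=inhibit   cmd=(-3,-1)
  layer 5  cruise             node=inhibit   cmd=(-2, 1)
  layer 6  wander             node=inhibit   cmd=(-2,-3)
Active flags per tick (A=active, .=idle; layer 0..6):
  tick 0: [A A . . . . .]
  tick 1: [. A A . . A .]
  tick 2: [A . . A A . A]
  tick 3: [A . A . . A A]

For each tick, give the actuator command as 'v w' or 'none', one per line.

0 -3
none
none
none

tick 0:
  L0 halt: active, feeds wire = (-2, 3)
  L1 avoid_obstacle: active, suppressor → wire = (0, -3)
  L2 phototaxis: idle → wire stays (0, -3)
  L3 recharge: idle → wire stays (0, -3)
  L4 back_away: idle → wire stays (0, -3)
  L5 cruise: idle → wire stays (0, -3)
  L6 wander: idle → wire stays (0, -3)
  actuator = (0, -3)
tick 1:
  L0 halt: idle → wire = none
  L1 avoid_obstacle: active, suppressor → wire = (0, -3)
  L2 phototaxis: active, suppressor → wire = (2, -2)
  L3 recharge: idle → wire stays (2, -2)
  L4 back_away: idle → wire stays (2, -2)
  L5 cruise: active, inhibitor → wire = none
  L6 wander: idle → wire stays none
  actuator = none
tick 2:
  L0 halt: active, feeds wire = (-2, 3)
  L1 avoid_obstacle: idle → wire stays (-2, 3)
  L2 phototaxis: idle → wire stays (-2, 3)
  L3 recharge: active, inhibitor → wire = none
  L4 back_away: active, inhibitor → wire = none
  L5 cruise: idle → wire stays none
  L6 wander: active, inhibitor → wire = none
  actuator = none
tick 3:
  L0 halt: active, feeds wire = (-2, 3)
  L1 avoid_obstacle: idle → wire stays (-2, 3)
  L2 phototaxis: active, suppressor → wire = (2, -2)
  L3 recharge: idle → wire stays (2, -2)
  L4 back_away: idle → wire stays (2, -2)
  L5 cruise: active, inhibitor → wire = none
  L6 wander: active, inhibitor → wire = none
  actuator = none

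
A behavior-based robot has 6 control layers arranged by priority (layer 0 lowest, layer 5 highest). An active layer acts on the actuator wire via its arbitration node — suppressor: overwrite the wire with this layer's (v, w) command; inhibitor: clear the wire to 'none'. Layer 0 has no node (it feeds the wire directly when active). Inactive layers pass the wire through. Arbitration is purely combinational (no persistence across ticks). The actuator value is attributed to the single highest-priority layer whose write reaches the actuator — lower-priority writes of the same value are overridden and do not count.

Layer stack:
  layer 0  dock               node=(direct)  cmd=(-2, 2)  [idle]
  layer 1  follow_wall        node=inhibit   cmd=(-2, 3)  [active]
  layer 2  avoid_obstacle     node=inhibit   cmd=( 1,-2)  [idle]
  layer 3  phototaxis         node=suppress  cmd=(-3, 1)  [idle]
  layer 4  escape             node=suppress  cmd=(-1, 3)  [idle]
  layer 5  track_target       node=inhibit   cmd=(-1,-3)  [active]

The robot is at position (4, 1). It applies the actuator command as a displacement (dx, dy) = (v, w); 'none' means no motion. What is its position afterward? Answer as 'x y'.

4 1

[0] dock off; wire := none
[1] follow_wall on (inhibit); wire := none
[2] avoid_obstacle off; pass none
[3] phototaxis off; pass none
[4] escape off; pass none
[5] track_target on (inhibit); wire := none
output none
position: (4, 1) + none = (4, 1)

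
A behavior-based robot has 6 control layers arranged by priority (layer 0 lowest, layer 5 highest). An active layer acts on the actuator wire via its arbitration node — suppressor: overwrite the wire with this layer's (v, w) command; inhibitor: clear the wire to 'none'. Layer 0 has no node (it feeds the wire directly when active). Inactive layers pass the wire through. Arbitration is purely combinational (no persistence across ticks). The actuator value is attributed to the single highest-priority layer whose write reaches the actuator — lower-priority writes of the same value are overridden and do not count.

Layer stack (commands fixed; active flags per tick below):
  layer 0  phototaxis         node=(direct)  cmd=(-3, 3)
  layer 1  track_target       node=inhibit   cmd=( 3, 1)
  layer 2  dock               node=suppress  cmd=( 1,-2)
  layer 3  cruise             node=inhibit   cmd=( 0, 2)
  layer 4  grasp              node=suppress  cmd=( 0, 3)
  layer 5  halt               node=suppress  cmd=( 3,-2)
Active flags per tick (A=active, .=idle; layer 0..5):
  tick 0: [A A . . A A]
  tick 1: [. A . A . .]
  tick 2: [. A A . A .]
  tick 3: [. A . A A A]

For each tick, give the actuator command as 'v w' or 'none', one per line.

3 -2
none
0 3
3 -2

tick 0:
  layer 0 (phototaxis) active — direct: (-3, 3)
  layer 1 (track_target) active — inhibits: none
  layer 2 (dock) idle — unchanged: none
  layer 3 (cruise) idle — unchanged: none
  layer 4 (grasp) active — suppresses: (0, 3)
  layer 5 (halt) active — suppresses: (3, -2)
  → actuator (3, -2)
tick 1:
  layer 0 (phototaxis) idle — none
  layer 1 (track_target) active — inhibits: none
  layer 2 (dock) idle — unchanged: none
  layer 3 (cruise) active — inhibits: none
  layer 4 (grasp) idle — unchanged: none
  layer 5 (halt) idle — unchanged: none
  → actuator none
tick 2:
  layer 0 (phototaxis) idle — none
  layer 1 (track_target) active — inhibits: none
  layer 2 (dock) active — suppresses: (1, -2)
  layer 3 (cruise) idle — unchanged: (1, -2)
  layer 4 (grasp) active — suppresses: (0, 3)
  layer 5 (halt) idle — unchanged: (0, 3)
  → actuator (0, 3)
tick 3:
  layer 0 (phototaxis) idle — none
  layer 1 (track_target) active — inhibits: none
  layer 2 (dock) idle — unchanged: none
  layer 3 (cruise) active — inhibits: none
  layer 4 (grasp) active — suppresses: (0, 3)
  layer 5 (halt) active — suppresses: (3, -2)
  → actuator (3, -2)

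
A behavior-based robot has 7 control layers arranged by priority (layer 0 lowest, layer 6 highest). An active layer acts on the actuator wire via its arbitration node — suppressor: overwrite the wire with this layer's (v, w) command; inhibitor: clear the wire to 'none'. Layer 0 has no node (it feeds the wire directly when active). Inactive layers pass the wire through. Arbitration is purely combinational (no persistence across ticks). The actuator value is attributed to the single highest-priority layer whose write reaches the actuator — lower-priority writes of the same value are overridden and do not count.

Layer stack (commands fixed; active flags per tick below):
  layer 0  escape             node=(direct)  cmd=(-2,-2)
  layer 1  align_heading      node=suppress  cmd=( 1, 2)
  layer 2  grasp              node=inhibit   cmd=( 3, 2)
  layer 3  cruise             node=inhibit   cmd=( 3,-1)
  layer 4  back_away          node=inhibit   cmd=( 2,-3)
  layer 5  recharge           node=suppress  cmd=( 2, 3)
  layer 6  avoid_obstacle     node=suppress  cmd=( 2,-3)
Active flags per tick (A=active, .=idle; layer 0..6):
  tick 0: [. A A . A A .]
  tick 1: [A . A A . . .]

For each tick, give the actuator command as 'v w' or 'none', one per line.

2 3
none

tick 0:
  layer 0 (escape) idle — none
  layer 1 (align_heading) active — suppresses: (1, 2)
  layer 2 (grasp) active — inhibits: none
  layer 3 (cruise) idle — unchanged: none
  layer 4 (back_away) active — inhibits: none
  layer 5 (recharge) active — suppresses: (2, 3)
  layer 6 (avoid_obstacle) idle — unchanged: (2, 3)
  → actuator (2, 3)
tick 1:
  layer 0 (escape) active — direct: (-2, -2)
  layer 1 (align_heading) idle — unchanged: (-2, -2)
  layer 2 (grasp) active — inhibits: none
  layer 3 (cruise) active — inhibits: none
  layer 4 (back_away) idle — unchanged: none
  layer 5 (recharge) idle — unchanged: none
  layer 6 (avoid_obstacle) idle — unchanged: none
  → actuator none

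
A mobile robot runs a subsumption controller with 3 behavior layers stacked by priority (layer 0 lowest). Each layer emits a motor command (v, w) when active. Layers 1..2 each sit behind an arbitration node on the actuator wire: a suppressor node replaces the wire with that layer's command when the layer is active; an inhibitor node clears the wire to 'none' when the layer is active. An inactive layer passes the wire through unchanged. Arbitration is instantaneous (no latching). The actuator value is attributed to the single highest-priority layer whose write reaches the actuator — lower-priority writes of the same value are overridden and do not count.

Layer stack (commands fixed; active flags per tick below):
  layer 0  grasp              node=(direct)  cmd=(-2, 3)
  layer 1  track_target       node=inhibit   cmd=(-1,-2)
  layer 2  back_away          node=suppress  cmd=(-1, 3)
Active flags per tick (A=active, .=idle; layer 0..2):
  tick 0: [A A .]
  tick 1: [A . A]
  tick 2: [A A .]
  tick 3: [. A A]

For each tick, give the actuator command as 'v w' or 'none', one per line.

none
-1 3
none
-1 3

tick 0:
  layer 0 (grasp) active — direct: (-2, 3)
  layer 1 (track_target) active — inhibits: none
  layer 2 (back_away) idle — unchanged: none
  → actuator none
tick 1:
  layer 0 (grasp) active — direct: (-2, 3)
  layer 1 (track_target) idle — unchanged: (-2, 3)
  layer 2 (back_away) active — suppresses: (-1, 3)
  → actuator (-1, 3)
tick 2:
  layer 0 (grasp) active — direct: (-2, 3)
  layer 1 (track_target) active — inhibits: none
  layer 2 (back_away) idle — unchanged: none
  → actuator none
tick 3:
  layer 0 (grasp) idle — none
  layer 1 (track_target) active — inhibits: none
  layer 2 (back_away) active — suppresses: (-1, 3)
  → actuator (-1, 3)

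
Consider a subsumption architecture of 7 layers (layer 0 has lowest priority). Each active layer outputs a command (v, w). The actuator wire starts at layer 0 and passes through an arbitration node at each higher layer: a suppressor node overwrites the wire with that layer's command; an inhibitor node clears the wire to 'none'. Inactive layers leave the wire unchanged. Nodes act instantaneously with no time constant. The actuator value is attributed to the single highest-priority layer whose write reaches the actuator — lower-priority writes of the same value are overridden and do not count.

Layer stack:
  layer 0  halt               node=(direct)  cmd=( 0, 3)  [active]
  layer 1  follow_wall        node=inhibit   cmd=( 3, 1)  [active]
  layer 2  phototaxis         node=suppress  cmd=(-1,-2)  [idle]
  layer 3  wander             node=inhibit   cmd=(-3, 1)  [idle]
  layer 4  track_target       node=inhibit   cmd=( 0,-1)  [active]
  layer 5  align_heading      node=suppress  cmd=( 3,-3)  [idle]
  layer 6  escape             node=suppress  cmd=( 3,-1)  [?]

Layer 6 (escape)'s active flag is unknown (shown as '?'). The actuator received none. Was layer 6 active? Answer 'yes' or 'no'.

no

If layer 6 is active=yes:
  actuator would be (3, -1)
If layer 6 is active=no:
  actuator would be none
Observed none, so layer 6 was idle.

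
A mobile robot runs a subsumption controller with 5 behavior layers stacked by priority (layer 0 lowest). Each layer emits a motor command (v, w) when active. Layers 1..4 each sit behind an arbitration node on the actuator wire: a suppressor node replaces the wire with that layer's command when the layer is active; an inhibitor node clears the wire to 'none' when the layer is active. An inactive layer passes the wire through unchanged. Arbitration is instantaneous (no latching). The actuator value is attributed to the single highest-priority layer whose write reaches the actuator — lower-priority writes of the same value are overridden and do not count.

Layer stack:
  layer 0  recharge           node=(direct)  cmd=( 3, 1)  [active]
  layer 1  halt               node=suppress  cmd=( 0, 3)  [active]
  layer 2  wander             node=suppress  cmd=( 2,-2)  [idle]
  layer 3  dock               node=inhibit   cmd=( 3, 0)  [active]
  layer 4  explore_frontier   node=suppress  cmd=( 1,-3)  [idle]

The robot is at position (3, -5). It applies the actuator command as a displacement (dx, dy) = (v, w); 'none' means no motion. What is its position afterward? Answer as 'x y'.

3 -5

L0 recharge: active, feeds wire = (3, 1)
L1 halt: active, suppressor → wire = (0, 3)
L2 wander: idle → wire stays (0, 3)
L3 dock: active, inhibitor → wire = none
L4 explore_frontier: idle → wire stays none
actuator = none
position: (3, -5) + none = (3, -5)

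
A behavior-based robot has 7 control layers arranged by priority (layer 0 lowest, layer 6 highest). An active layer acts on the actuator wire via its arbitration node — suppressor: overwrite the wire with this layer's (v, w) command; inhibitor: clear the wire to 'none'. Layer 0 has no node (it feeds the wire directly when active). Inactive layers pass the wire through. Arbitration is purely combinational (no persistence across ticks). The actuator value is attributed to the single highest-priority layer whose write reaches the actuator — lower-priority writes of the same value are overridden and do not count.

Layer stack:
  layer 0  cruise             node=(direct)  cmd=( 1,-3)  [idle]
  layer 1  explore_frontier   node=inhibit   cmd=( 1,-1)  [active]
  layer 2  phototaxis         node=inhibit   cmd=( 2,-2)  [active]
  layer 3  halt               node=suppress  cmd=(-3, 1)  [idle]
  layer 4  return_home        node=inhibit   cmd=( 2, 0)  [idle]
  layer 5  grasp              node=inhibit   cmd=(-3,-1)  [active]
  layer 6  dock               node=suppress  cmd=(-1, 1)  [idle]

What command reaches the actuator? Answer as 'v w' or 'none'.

none

[0] cruise off; wire := none
[1] explore_frontier on (inhibit); wire := none
[2] phototaxis on (inhibit); wire := none
[3] halt off; pass none
[4] return_home off; pass none
[5] grasp on (inhibit); wire := none
[6] dock off; pass none
output none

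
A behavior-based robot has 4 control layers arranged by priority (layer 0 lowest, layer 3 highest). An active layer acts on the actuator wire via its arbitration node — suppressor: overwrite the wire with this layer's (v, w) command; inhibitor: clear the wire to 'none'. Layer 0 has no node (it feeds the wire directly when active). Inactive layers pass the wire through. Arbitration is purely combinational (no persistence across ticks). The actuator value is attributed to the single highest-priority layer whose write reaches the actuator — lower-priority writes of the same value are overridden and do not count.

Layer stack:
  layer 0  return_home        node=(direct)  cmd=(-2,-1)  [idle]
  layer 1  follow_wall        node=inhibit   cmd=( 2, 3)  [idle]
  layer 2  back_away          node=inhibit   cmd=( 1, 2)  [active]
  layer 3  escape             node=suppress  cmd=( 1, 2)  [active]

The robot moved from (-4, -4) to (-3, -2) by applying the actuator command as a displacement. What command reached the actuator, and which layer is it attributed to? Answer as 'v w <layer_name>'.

1 2 escape

displacement = (-3, -2) − (-4, -4) = (1, 2)
L0 return_home: idle → wire = none
L1 follow_wall: idle → wire stays none
L2 back_away: active, inhibitor → wire = none
L3 escape: active, suppressor → wire = (1, 2)
actuator = (1, 2) — from layer 3 (escape)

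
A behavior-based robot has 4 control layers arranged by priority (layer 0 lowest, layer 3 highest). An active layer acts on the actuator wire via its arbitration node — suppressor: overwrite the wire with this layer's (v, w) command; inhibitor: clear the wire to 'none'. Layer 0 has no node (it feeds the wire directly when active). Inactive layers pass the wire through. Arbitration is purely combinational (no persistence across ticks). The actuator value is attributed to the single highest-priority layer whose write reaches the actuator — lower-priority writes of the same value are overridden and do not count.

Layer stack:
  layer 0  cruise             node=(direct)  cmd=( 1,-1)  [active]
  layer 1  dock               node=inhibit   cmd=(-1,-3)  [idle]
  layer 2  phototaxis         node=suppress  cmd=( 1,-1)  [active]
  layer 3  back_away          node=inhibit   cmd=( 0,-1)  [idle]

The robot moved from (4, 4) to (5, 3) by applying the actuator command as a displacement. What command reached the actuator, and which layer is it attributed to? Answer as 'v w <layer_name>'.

1 -1 phototaxis

displacement = (5, 3) − (4, 4) = (1, -1)
layer 0 (cruise) active — direct: (1, -1)
layer 1 (dock) idle — unchanged: (1, -1)
layer 2 (phototaxis) active — suppresses: (1, -1)
layer 3 (back_away) idle — unchanged: (1, -1)
→ actuator (1, -1) — from layer 2 (phototaxis)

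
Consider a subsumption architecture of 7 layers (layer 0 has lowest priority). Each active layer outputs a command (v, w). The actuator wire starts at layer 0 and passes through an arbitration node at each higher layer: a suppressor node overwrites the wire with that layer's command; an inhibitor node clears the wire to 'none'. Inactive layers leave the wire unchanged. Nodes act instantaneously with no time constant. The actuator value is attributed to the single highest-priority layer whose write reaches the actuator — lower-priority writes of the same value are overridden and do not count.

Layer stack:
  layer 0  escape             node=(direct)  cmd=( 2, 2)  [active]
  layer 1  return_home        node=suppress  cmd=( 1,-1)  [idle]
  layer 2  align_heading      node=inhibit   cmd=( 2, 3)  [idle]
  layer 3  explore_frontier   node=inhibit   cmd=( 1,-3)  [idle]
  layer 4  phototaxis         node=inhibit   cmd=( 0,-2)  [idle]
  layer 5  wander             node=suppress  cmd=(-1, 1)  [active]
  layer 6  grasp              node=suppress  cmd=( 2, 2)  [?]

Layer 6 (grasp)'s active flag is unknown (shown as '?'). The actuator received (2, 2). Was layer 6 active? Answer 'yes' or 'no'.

If layer 6 is active=yes:
  actuator would be (2, 2)
If layer 6 is active=no:
  actuator would be (-1, 1)
Observed (2, 2), so layer 6 was active.

yes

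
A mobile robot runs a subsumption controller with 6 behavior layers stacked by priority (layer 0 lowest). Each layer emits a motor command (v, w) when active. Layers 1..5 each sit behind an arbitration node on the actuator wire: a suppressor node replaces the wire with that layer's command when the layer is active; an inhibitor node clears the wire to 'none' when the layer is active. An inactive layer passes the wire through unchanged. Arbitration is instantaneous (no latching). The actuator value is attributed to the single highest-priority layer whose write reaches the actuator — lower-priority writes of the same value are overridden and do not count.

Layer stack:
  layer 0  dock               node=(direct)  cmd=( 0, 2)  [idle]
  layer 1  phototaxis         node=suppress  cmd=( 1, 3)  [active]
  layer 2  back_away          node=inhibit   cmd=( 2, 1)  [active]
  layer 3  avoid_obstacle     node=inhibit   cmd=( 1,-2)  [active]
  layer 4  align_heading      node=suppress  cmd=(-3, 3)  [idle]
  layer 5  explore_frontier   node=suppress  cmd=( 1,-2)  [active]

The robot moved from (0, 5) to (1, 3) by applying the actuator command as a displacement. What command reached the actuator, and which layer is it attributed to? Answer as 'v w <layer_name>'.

1 -2 explore_frontier

displacement = (1, 3) − (0, 5) = (1, -2)
[0] dock off; wire := none
[1] phototaxis on (suppress); wire := (1, 3)
[2] back_away on (inhibit); wire := none
[3] avoid_obstacle on (inhibit); wire := none
[4] align_heading off; pass none
[5] explore_frontier on (suppress); wire := (1, -2)
output (1, -2) — from layer 5 (explore_frontier)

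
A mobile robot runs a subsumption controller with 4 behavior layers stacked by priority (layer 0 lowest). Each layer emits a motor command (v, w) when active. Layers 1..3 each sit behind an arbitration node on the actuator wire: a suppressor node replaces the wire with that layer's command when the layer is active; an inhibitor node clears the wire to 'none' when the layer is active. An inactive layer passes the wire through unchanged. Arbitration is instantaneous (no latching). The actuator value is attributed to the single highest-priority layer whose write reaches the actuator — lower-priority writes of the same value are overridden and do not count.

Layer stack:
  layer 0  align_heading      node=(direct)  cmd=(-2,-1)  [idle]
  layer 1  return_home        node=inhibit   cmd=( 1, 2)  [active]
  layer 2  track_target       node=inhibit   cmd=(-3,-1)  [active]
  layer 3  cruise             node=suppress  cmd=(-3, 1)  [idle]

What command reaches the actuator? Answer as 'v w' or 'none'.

layer 0 (align_heading) idle — none
layer 1 (return_home) active — inhibits: none
layer 2 (track_target) active — inhibits: none
layer 3 (cruise) idle — unchanged: none
→ actuator none

none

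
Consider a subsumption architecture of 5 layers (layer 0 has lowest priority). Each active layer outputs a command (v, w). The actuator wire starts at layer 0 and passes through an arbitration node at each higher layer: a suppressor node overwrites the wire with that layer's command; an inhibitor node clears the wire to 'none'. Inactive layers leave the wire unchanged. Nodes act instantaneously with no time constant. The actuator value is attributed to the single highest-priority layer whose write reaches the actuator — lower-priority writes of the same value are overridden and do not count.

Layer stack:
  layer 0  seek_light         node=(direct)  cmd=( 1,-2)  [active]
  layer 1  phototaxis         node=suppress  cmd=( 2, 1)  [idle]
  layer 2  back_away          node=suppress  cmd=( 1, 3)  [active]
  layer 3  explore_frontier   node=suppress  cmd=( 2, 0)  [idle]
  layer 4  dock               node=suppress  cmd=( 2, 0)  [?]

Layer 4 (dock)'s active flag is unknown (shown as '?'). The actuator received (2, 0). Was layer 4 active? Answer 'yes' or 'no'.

If layer 4 is active=yes:
  actuator would be (2, 0)
If layer 4 is active=no:
  actuator would be (1, 3)
Observed (2, 0), so layer 4 was active.

yes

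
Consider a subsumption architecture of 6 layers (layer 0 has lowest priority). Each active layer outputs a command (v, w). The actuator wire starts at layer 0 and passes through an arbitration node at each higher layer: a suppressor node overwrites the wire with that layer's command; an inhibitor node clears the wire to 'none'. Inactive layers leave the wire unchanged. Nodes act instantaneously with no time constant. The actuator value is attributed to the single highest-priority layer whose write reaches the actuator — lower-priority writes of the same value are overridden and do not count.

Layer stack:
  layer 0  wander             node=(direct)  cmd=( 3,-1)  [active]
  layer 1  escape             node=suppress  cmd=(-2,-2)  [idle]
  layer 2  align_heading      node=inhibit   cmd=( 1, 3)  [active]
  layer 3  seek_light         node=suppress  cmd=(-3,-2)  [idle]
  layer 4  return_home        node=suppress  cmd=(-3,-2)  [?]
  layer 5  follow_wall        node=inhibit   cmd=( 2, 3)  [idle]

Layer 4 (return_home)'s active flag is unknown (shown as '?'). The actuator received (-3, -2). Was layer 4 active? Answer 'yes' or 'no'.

If layer 4 is active=yes:
  actuator would be (-3, -2)
If layer 4 is active=no:
  actuator would be none
Observed (-3, -2), so layer 4 was active.

yes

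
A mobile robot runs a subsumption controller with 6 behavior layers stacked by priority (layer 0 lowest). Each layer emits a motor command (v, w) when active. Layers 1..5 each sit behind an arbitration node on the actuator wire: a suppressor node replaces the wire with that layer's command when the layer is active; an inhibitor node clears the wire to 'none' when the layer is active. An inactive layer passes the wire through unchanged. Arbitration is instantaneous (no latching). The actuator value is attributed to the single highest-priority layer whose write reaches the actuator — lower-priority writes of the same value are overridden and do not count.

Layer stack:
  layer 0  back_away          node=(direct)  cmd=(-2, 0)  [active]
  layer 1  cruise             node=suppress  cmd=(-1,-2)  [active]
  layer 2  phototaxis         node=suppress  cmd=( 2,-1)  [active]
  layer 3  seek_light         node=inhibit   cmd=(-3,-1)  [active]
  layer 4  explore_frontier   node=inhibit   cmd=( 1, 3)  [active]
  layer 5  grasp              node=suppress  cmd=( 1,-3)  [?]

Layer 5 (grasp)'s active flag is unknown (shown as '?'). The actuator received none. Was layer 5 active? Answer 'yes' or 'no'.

no

If layer 5 is active=yes:
  actuator would be (1, -3)
If layer 5 is active=no:
  actuator would be none
Observed none, so layer 5 was idle.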